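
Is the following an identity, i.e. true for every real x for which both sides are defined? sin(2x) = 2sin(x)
No, this is NOT an identity.

Claim: sin(2x) = 2sin(x).
Test a specific point where both sides are defined: x = 3π/4.
LHS = sin(2x) ≈ -1.0000
RHS = 2sin(x) ≈ 1.4142
Since -1.0000 ≠ 1.4142, the equation fails at this point, so it cannot hold for every real x for which both sides are defined.
The correct double-angle formula is sin(2x) = 2sin(x)cos(x).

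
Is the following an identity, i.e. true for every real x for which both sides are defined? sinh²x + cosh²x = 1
Claim: sinh²x + cosh²x = 1.
Test a specific point where both sides are defined: x = -1.
LHS = sinh²x + cosh²x ≈ 3.7622
RHS = 1 ≈ 1.0000
Since 3.7622 ≠ 1.0000, the equation fails at this point, so it cannot hold for every real x for which both sides are defined.
The correct hyperbolic identity is cosh²x - sinh²x = 1 (a difference); the sum sinh²x + cosh²x equals cosh(2x).

Conclusion: No, this is NOT an identity.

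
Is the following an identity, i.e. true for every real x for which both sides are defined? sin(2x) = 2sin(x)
No, this is NOT an identity.

Claim: sin(2x) = 2sin(x).
Test a specific point where both sides are defined: x = π/6.
LHS = sin(2x) ≈ 0.8660
RHS = 2sin(x) ≈ 1.0000
Since 0.8660 ≠ 1.0000, the equation fails at this point, so it cannot hold for every real x for which both sides are defined.
The correct double-angle formula is sin(2x) = 2sin(x)cos(x).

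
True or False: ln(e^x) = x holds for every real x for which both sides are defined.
True.

Claim: ln(e^x) = x.
Reasoning: ln is the inverse of the exponential: ln(e^x) asks for the exponent p with e^p = e^x, and since e^p is one-to-one that exponent is p = x.
So the two sides agree for every real x for which both sides are defined.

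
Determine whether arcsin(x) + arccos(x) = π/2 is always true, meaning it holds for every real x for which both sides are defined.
Claim: arcsin(x) + arccos(x) = π/2.
Reasoning: Both sides are defined for -1 ≤ x ≤ 1. Let θ = arcsin(x), so sin θ = x and θ ∈ [-π/2, π/2]. Then cos(π/2 - θ) = sin θ = x and π/2 - θ ∈ [0, π], which is exactly the range of arccos, so arccos(x) = π/2 - θ. Adding: arcsin(x) + arccos(x) = θ + (π/2 - θ) = π/2.
So the two sides agree for every real x for which both sides are defined.

Conclusion: Yes, this is an identity.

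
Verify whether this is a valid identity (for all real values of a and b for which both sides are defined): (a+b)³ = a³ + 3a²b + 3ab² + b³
Claim: (a+b)³ = a³ + 3a²b + 3ab² + b³.
Reasoning: (a+b)³ = (a+b)(a+b)² = (a+b)(a² + 2ab + b²) = a³ + 2a²b + ab² + a²b + 2ab² + b³ = a³ + 3a²b + 3ab² + b³.
So the two sides agree for all real values of a and b for which both sides are defined.

Conclusion: Yes, this is an identity.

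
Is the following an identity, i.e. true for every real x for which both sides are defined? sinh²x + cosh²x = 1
No, this is NOT an identity.

Claim: sinh²x + cosh²x = 1.
Test a specific point where both sides are defined: x = 3.
LHS = sinh²x + cosh²x ≈ 201.7156
RHS = 1 ≈ 1.0000
Since 201.7156 ≠ 1.0000, the equation fails at this point, so it cannot hold for every real x for which both sides are defined.
The correct hyperbolic identity is cosh²x - sinh²x = 1 (a difference); the sum sinh²x + cosh²x equals cosh(2x).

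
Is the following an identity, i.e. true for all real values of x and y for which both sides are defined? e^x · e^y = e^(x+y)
Yes, this is an identity.

Claim: e^x · e^y = e^(x+y).
Reasoning: This is the law of exponents for a common base: multiplying powers adds exponents. E.g. from the series, (Σ x^j/j!)(Σ y^k/k!) = Σ_m (Σ_{j+k=m} x^j y^k/(j!k!)) = Σ_m (x+y)^m/m! by the binomial theorem.
So the two sides agree for all real values of x and y for which both sides are defined.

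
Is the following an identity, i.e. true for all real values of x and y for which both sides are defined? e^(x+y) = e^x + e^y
Claim: e^(x+y) = e^x + e^y.
Test a specific point where both sides are defined: x = 3, y = -3.
LHS = e^(x+y) ≈ 1.0000
RHS = e^x + e^y ≈ 20.1353
Since 1.0000 ≠ 20.1353, the equation fails at this point, so it cannot hold for all real values of x and y for which both sides are defined.
The correct rule is e^(x+y) = e^x · e^y (a product, not a sum).

Conclusion: No, this is NOT an identity.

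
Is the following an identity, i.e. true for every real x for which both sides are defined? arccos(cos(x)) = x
No, this is NOT an identity.

Claim: arccos(cos(x)) = x.
Test a specific point where both sides are defined: x = -π/4.
LHS = arccos(cos(x)) ≈ 0.7854
RHS = x ≈ -0.7854
Since 0.7854 ≠ -0.7854, the equation fails at this point, so it cannot hold for every real x for which both sides are defined.
arccos only returns values in [0, π], so arccos(cos(x)) = x holds only for x in that interval, not for all real x.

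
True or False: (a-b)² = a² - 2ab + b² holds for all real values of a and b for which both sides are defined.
True.

Claim: (a-b)² = a² - 2ab + b².
Reasoning: Expand: (a-b)² = (a-b)(a-b) = a·a - a·b - b·a + b·b = a² - 2ab + b².
So the two sides agree for all real values of a and b for which both sides are defined.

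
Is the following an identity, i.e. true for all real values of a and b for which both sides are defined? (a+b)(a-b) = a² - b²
Yes, this is an identity.

Claim: (a+b)(a-b) = a² - b².
Reasoning: Expand: (a+b)(a-b) = a² - ab + ba - b² = a² - b² (the cross terms cancel).
So the two sides agree for all real values of a and b for which both sides are defined.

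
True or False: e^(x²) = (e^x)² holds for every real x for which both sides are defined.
Claim: e^(x²) = (e^x)².
Test a specific point where both sides are defined: x = 1.
LHS = e^(x²) ≈ 2.7183
RHS = (e^x)² ≈ 7.3891
Since 2.7183 ≠ 7.3891, the equation fails at this point, so it cannot hold for every real x for which both sides are defined.
(e^x)² = e^(2x), and 2x ≠ x² in general.

Conclusion: False.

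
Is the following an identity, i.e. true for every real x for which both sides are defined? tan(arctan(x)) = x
Claim: tan(arctan(x)) = x.
Reasoning: For every real x, arctan(x) is by definition the angle in (-π/2, π/2) whose tangent equals x. Taking the tangent of that angle returns x.
So the two sides agree for every real x for which both sides are defined.

Conclusion: Yes, this is an identity.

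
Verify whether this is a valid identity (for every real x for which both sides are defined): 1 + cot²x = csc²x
Claim: 1 + cot²x = csc²x.
Reasoning: Start from sin²x + cos²x = 1 and divide every term by sin²x (allowed wherever cot x and csc x are defined): 1 + cot²x = 1/sin²x = csc²x.
So the two sides agree for every real x for which both sides are defined.

Conclusion: Yes, this is an identity.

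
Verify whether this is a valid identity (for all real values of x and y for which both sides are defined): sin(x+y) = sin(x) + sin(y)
No, this is NOT an identity.

Claim: sin(x+y) = sin(x) + sin(y).
Test a specific point where both sides are defined: x = -π/4, y = -π/3.
LHS = sin(x+y) ≈ -0.9659
RHS = sin(x) + sin(y) ≈ -1.5731
Since -0.9659 ≠ -1.5731, the equation fails at this point, so it cannot hold for all real values of x and y for which both sides are defined.
The correct expansion is sin(x+y) = sin(x)cos(y) + cos(x)sin(y); sine is not additive.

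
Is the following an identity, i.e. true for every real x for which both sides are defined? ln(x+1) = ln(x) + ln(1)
No, this is NOT an identity.

Claim: ln(x+1) = ln(x) + ln(1).
Test a specific point where both sides are defined: x = 1/2.
LHS = ln(x+1) ≈ 0.4055
RHS = ln(x) + ln(1) ≈ -0.6931
Since 0.4055 ≠ -0.6931, the equation fails at this point, so it cannot hold for every real x for which both sides are defined.
ln(1) = 0, so the right side is just ln(x), which differs from ln(x+1).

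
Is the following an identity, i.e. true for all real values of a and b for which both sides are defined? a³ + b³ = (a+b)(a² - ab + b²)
Yes, this is an identity.

Claim: a³ + b³ = (a+b)(a² - ab + b²).
Reasoning: Expand the right side: (a+b)(a² - ab + b²) = a³ - a²b + ab² + a²b - ab² + b³ = a³ + b³ (the middle terms cancel in pairs).
So the two sides agree for all real values of a and b for which both sides are defined.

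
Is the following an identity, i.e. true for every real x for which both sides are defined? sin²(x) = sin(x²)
Claim: sin²(x) = sin(x²).
Test a specific point where both sides are defined: x = -π/4.
LHS = sin²(x) ≈ 0.5000
RHS = sin(x²) ≈ 0.5785
Since 0.5000 ≠ 0.5785, the equation fails at this point, so it cannot hold for every real x for which both sides are defined.
sin²(x) means (sin x)², squaring the output; sin(x²) squares the input. These are different functions.

Conclusion: No, this is NOT an identity.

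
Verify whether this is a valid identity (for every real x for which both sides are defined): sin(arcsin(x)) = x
Yes, this is an identity.

Claim: sin(arcsin(x)) = x.
Reasoning: For -1 ≤ x ≤ 1 (where arcsin is defined), arcsin(x) is by definition an angle whose sine equals x. Taking the sine of that angle returns x. (Note the other order, arcsin(sin x) = x, is NOT an identity.)
So the two sides agree for every real x for which both sides are defined.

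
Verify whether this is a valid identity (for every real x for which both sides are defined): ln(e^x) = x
Yes, this is an identity.

Claim: ln(e^x) = x.
Reasoning: ln is the inverse of the exponential: ln(e^x) asks for the exponent p with e^p = e^x, and since e^p is one-to-one that exponent is p = x.
So the two sides agree for every real x for which both sides are defined.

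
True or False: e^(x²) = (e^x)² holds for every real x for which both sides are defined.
Claim: e^(x²) = (e^x)².
Test a specific point where both sides are defined: x = 3.
LHS = e^(x²) ≈ 8103.0839
RHS = (e^x)² ≈ 403.4288
Since 8103.0839 ≠ 403.4288, the equation fails at this point, so it cannot hold for every real x for which both sides are defined.
(e^x)² = e^(2x), and 2x ≠ x² in general.

Conclusion: False.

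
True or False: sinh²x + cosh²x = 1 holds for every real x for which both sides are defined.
False.

Claim: sinh²x + cosh²x = 1.
Test a specific point where both sides are defined: x = -1.
LHS = sinh²x + cosh²x ≈ 3.7622
RHS = 1 ≈ 1.0000
Since 3.7622 ≠ 1.0000, the equation fails at this point, so it cannot hold for every real x for which both sides are defined.
The correct hyperbolic identity is cosh²x - sinh²x = 1 (a difference); the sum sinh²x + cosh²x equals cosh(2x).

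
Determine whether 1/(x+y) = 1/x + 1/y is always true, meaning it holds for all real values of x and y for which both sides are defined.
No, this is NOT an identity.

Claim: 1/(x+y) = 1/x + 1/y.
Test a specific point where both sides are defined: x = 5, y = 4.
LHS = 1/(x+y) ≈ 0.1111
RHS = 1/x + 1/y ≈ 0.4500
Since 0.1111 ≠ 0.4500, the equation fails at this point, so it cannot hold for all real values of x and y for which both sides are defined.
1/x + 1/y = (x+y)/(xy), which is not 1/(x+y).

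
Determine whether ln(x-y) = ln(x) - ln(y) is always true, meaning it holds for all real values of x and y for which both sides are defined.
No, this is NOT an identity.

Claim: ln(x-y) = ln(x) - ln(y).
Test a specific point where both sides are defined: x = 5, y = 1.
LHS = ln(x-y) ≈ 1.3863
RHS = ln(x) - ln(y) ≈ 1.6094
Since 1.3863 ≠ 1.6094, the equation fails at this point, so it cannot hold for all real values of x and y for which both sides are defined.
ln(x) - ln(y) = ln(x/y), not ln(x-y).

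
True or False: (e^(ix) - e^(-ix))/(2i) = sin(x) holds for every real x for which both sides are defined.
Claim: (e^(ix) - e^(-ix))/(2i) = sin(x).
Reasoning: By Euler's formula e^(ix) = cos(x) + i·sin(x) and e^(-ix) = cos(x) - i·sin(x). Subtracting cancels the cosine terms: e^(ix) - e^(-ix) = 2i·sin(x); divide by 2i.
So the two sides agree for every real x for which both sides are defined.

Conclusion: True.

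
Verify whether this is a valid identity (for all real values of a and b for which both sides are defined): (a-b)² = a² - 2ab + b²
Yes, this is an identity.

Claim: (a-b)² = a² - 2ab + b².
Reasoning: Expand: (a-b)² = (a-b)(a-b) = a·a - a·b - b·a + b·b = a² - 2ab + b².
So the two sides agree for all real values of a and b for which both sides are defined.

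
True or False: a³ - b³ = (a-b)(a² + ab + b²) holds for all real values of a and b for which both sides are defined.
Claim: a³ - b³ = (a-b)(a² + ab + b²).
Reasoning: Expand the right side: (a-b)(a² + ab + b²) = a³ + a²b + ab² - a²b - ab² - b³ = a³ - b³ (the middle terms cancel in pairs).
So the two sides agree for all real values of a and b for which both sides are defined.

Conclusion: True.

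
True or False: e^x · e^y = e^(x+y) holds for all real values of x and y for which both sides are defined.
Claim: e^x · e^y = e^(x+y).
Reasoning: This is the law of exponents for a common base: multiplying powers adds exponents. E.g. from the series, (Σ x^j/j!)(Σ y^k/k!) = Σ_m (Σ_{j+k=m} x^j y^k/(j!k!)) = Σ_m (x+y)^m/m! by the binomial theorem.
So the two sides agree for all real values of x and y for which both sides are defined.

Conclusion: True.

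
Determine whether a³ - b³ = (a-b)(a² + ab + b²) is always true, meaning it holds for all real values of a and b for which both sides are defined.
Claim: a³ - b³ = (a-b)(a² + ab + b²).
Reasoning: Expand the right side: (a-b)(a² + ab + b²) = a³ + a²b + ab² - a²b - ab² - b³ = a³ - b³ (the middle terms cancel in pairs).
So the two sides agree for all real values of a and b for which both sides are defined.

Conclusion: Yes, this is an identity.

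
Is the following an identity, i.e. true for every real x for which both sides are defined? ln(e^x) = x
Yes, this is an identity.

Claim: ln(e^x) = x.
Reasoning: ln is the inverse of the exponential: ln(e^x) asks for the exponent p with e^p = e^x, and since e^p is one-to-one that exponent is p = x.
So the two sides agree for every real x for which both sides are defined.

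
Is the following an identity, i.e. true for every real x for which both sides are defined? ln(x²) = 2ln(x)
Claim: ln(x²) = 2ln(x).
Reasoning: The right side requires x > 0. For x > 0, x² = (e^(ln x))² = e^(2ln x), so ln(x²) = 2ln(x). (For x < 0 the right side is undefined, so those values are outside the claim.)
So the two sides agree for every real x for which both sides are defined.

Conclusion: Yes, this is an identity.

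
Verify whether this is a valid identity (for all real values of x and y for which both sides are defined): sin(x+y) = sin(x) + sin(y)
Claim: sin(x+y) = sin(x) + sin(y).
Test a specific point where both sides are defined: x = -π/2, y = -π/3.
LHS = sin(x+y) ≈ -0.5000
RHS = sin(x) + sin(y) ≈ -1.8660
Since -0.5000 ≠ -1.8660, the equation fails at this point, so it cannot hold for all real values of x and y for which both sides are defined.
The correct expansion is sin(x+y) = sin(x)cos(y) + cos(x)sin(y); sine is not additive.

Conclusion: No, this is NOT an identity.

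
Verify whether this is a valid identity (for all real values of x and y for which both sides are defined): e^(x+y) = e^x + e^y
No, this is NOT an identity.

Claim: e^(x+y) = e^x + e^y.
Test a specific point where both sides are defined: x = 3/2, y = -3.
LHS = e^(x+y) ≈ 0.2231
RHS = e^x + e^y ≈ 4.5315
Since 0.2231 ≠ 4.5315, the equation fails at this point, so it cannot hold for all real values of x and y for which both sides are defined.
The correct rule is e^(x+y) = e^x · e^y (a product, not a sum).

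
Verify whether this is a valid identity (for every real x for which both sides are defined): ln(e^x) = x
Claim: ln(e^x) = x.
Reasoning: ln is the inverse of the exponential: ln(e^x) asks for the exponent p with e^p = e^x, and since e^p is one-to-one that exponent is p = x.
So the two sides agree for every real x for which both sides are defined.

Conclusion: Yes, this is an identity.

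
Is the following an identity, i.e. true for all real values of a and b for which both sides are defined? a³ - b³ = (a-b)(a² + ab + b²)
Yes, this is an identity.

Claim: a³ - b³ = (a-b)(a² + ab + b²).
Reasoning: Expand the right side: (a-b)(a² + ab + b²) = a³ + a²b + ab² - a²b - ab² - b³ = a³ - b³ (the middle terms cancel in pairs).
So the two sides agree for all real values of a and b for which both sides are defined.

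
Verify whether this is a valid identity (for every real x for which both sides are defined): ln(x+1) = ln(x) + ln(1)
Claim: ln(x+1) = ln(x) + ln(1).
Test a specific point where both sides are defined: x = 1/2.
LHS = ln(x+1) ≈ 0.4055
RHS = ln(x) + ln(1) ≈ -0.6931
Since 0.4055 ≠ -0.6931, the equation fails at this point, so it cannot hold for every real x for which both sides are defined.
ln(1) = 0, so the right side is just ln(x), which differs from ln(x+1).

Conclusion: No, this is NOT an identity.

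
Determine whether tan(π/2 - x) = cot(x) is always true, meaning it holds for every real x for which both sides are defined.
Yes, this is an identity.

Claim: tan(π/2 - x) = cot(x).
Reasoning: tan(π/2 - x) = sin(π/2 - x)/cos(π/2 - x) = cos(x)/sin(x) = cot(x), using the cofunction identities sin(π/2 - x) = cos(x) and cos(π/2 - x) = sin(x).
So the two sides agree for every real x for which both sides are defined.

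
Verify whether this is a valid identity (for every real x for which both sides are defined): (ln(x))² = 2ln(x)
No, this is NOT an identity.

Claim: (ln(x))² = 2ln(x).
Test a specific point where both sides are defined: x = 3.
LHS = (ln(x))² ≈ 1.2069
RHS = 2ln(x) ≈ 2.1972
Since 1.2069 ≠ 2.1972, the equation fails at this point, so it cannot hold for every real x for which both sides are defined.
2ln(x) equals ln(x²), which is not the same as (ln x)².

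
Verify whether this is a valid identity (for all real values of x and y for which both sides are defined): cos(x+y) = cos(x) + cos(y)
No, this is NOT an identity.

Claim: cos(x+y) = cos(x) + cos(y).
Test a specific point where both sides are defined: x = -π/4, y = -π/4.
LHS = cos(x+y) ≈ 0.0000
RHS = cos(x) + cos(y) ≈ 1.4142
Since 0.0000 ≠ 1.4142, the equation fails at this point, so it cannot hold for all real values of x and y for which both sides are defined.
The correct expansion is cos(x+y) = cos(x)cos(y) - sin(x)sin(y); cosine is not additive.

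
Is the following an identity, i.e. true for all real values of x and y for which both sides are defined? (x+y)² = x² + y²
Claim: (x+y)² = x² + y².
Test a specific point where both sides are defined: x = -1, y = -3.
LHS = (x+y)² ≈ 16.0000
RHS = x² + y² ≈ 10.0000
Since 16.0000 ≠ 10.0000, the equation fails at this point, so it cannot hold for all real values of x and y for which both sides are defined.
The correct expansion is (x+y)² = x² + 2xy + y²; the cross term 2xy is missing.

Conclusion: No, this is NOT an identity.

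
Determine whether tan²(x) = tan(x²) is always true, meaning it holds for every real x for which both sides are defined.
No, this is NOT an identity.

Claim: tan²(x) = tan(x²).
Test a specific point where both sides are defined: x = π/3.
LHS = tan²(x) ≈ 3.0000
RHS = tan(x²) ≈ 1.9485
Since 3.0000 ≠ 1.9485, the equation fails at this point, so it cannot hold for every real x for which both sides are defined.
tan²(x) means (tan x)², squaring the output; tan(x²) squares the input. These are different functions.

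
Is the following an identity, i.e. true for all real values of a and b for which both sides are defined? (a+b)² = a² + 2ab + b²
Yes, this is an identity.

Claim: (a+b)² = a² + 2ab + b².
Reasoning: Expand: (a+b)² = (a+b)(a+b) = a·a + a·b + b·a + b·b = a² + 2ab + b².
So the two sides agree for all real values of a and b for which both sides are defined.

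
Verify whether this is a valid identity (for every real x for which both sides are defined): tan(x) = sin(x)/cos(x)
Claim: tan(x) = sin(x)/cos(x).
Reasoning: For an angle x whose terminal point on the unit circle is (cos x, sin x), tan(x) is defined as the ratio (second coordinate)/(first coordinate) = sin(x)/cos(x), wherever cos(x) ≠ 0.
So the two sides agree for every real x for which both sides are defined.

Conclusion: Yes, this is an identity.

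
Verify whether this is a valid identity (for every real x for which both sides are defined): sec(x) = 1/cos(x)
Claim: sec(x) = 1/cos(x).
Reasoning: sec(x) is by definition the reciprocal of cos(x), wherever cos(x) ≠ 0.
So the two sides agree for every real x for which both sides are defined.

Conclusion: Yes, this is an identity.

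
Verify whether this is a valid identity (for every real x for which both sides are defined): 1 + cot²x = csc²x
Yes, this is an identity.

Claim: 1 + cot²x = csc²x.
Reasoning: Start from sin²x + cos²x = 1 and divide every term by sin²x (allowed wherever cot x and csc x are defined): 1 + cot²x = 1/sin²x = csc²x.
So the two sides agree for every real x for which both sides are defined.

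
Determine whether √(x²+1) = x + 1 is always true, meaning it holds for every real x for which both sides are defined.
Claim: √(x²+1) = x + 1.
Test a specific point where both sides are defined: x = -3.
LHS = √(x²+1) ≈ 3.1623
RHS = x + 1 ≈ -2.0000
Since 3.1623 ≠ -2.0000, the equation fails at this point, so it cannot hold for every real x for which both sides are defined.
(x+1)² = x² + 2x + 1 ≠ x² + 1 unless x = 0.

Conclusion: No, this is NOT an identity.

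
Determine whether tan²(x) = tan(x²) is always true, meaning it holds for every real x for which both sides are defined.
Claim: tan²(x) = tan(x²).
Test a specific point where both sides are defined: x = -π/6.
LHS = tan²(x) ≈ 0.3333
RHS = tan(x²) ≈ 0.2812
Since 0.3333 ≠ 0.2812, the equation fails at this point, so it cannot hold for every real x for which both sides are defined.
tan²(x) means (tan x)², squaring the output; tan(x²) squares the input. These are different functions.

Conclusion: No, this is NOT an identity.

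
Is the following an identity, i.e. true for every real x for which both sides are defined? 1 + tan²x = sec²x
Claim: 1 + tan²x = sec²x.
Reasoning: Start from sin²x + cos²x = 1 and divide every term by cos²x (allowed wherever tan x and sec x are defined): tan²x + 1 = 1/cos²x = sec²x.
So the two sides agree for every real x for which both sides are defined.

Conclusion: Yes, this is an identity.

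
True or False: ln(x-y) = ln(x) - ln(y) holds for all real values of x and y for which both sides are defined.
Claim: ln(x-y) = ln(x) - ln(y).
Test a specific point where both sides are defined: x = 3, y = 3/2.
LHS = ln(x-y) ≈ 0.4055
RHS = ln(x) - ln(y) ≈ 0.6931
Since 0.4055 ≠ 0.6931, the equation fails at this point, so it cannot hold for all real values of x and y for which both sides are defined.
ln(x) - ln(y) = ln(x/y), not ln(x-y).

Conclusion: False.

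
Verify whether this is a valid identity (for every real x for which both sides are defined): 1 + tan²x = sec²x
Claim: 1 + tan²x = sec²x.
Reasoning: Start from sin²x + cos²x = 1 and divide every term by cos²x (allowed wherever tan x and sec x are defined): tan²x + 1 = 1/cos²x = sec²x.
So the two sides agree for every real x for which both sides are defined.

Conclusion: Yes, this is an identity.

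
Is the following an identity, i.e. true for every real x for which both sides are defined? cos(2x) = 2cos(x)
Claim: cos(2x) = 2cos(x).
Test a specific point where both sides are defined: x = -π/3.
LHS = cos(2x) ≈ -0.5000
RHS = 2cos(x) ≈ 1.0000
Since -0.5000 ≠ 1.0000, the equation fails at this point, so it cannot hold for every real x for which both sides are defined.
The correct double-angle formula is cos(2x) = cos²x - sin²x.

Conclusion: No, this is NOT an identity.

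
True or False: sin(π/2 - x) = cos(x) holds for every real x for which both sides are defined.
True.

Claim: sin(π/2 - x) = cos(x).
Reasoning: Use sin(u - v) = sin(u)cos(v) - cos(u)sin(v) with u = π/2, v = x: sin(π/2)cos(x) - cos(π/2)sin(x) = 1·cos(x) - 0·sin(x) = cos(x).
So the two sides agree for every real x for which both sides are defined.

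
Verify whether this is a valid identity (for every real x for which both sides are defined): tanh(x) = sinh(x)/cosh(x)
Claim: tanh(x) = sinh(x)/cosh(x).
Reasoning: tanh(x) is defined as sinh(x)/cosh(x) = (e^x - e^-x)/(e^x + e^-x); cosh(x) ≥ 1 is never zero, so this holds for every real x.
So the two sides agree for every real x for which both sides are defined.

Conclusion: Yes, this is an identity.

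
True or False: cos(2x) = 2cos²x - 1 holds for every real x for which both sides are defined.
True.

Claim: cos(2x) = 2cos²x - 1.
Reasoning: cos(2x) = cos²x - sin²x. Replace sin²x by 1 - cos²x: cos²x - (1 - cos²x) = 2cos²x - 1.
So the two sides agree for every real x for which both sides are defined.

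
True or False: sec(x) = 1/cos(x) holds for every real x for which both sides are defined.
True.

Claim: sec(x) = 1/cos(x).
Reasoning: sec(x) is by definition the reciprocal of cos(x), wherever cos(x) ≠ 0.
So the two sides agree for every real x for which both sides are defined.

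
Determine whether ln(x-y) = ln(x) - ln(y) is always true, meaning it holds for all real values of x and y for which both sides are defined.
Claim: ln(x-y) = ln(x) - ln(y).
Test a specific point where both sides are defined: x = 3, y = 2.
LHS = ln(x-y) ≈ 0.0000
RHS = ln(x) - ln(y) ≈ 0.4055
Since 0.0000 ≠ 0.4055, the equation fails at this point, so it cannot hold for all real values of x and y for which both sides are defined.
ln(x) - ln(y) = ln(x/y), not ln(x-y).

Conclusion: No, this is NOT an identity.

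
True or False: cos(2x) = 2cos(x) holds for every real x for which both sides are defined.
Claim: cos(2x) = 2cos(x).
Test a specific point where both sides are defined: x = -π/6.
LHS = cos(2x) ≈ 0.5000
RHS = 2cos(x) ≈ 1.7321
Since 0.5000 ≠ 1.7321, the equation fails at this point, so it cannot hold for every real x for which both sides are defined.
The correct double-angle formula is cos(2x) = cos²x - sin²x.

Conclusion: False.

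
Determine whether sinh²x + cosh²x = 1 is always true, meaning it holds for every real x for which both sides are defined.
No, this is NOT an identity.

Claim: sinh²x + cosh²x = 1.
Test a specific point where both sides are defined: x = 3/2.
LHS = sinh²x + cosh²x ≈ 10.0677
RHS = 1 ≈ 1.0000
Since 10.0677 ≠ 1.0000, the equation fails at this point, so it cannot hold for every real x for which both sides are defined.
The correct hyperbolic identity is cosh²x - sinh²x = 1 (a difference); the sum sinh²x + cosh²x equals cosh(2x).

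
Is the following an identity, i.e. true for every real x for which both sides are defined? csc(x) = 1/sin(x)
Yes, this is an identity.

Claim: csc(x) = 1/sin(x).
Reasoning: csc(x) is by definition the reciprocal of sin(x), wherever sin(x) ≠ 0.
So the two sides agree for every real x for which both sides are defined.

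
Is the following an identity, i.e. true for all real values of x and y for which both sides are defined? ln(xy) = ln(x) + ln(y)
Claim: ln(xy) = ln(x) + ln(y).
Reasoning: Both sides are simultaneously defined only when x, y > 0. Write x = e^p, y = e^q (p = ln x, q = ln y). Then xy = e^p · e^q = e^(p+q), so ln(xy) = p + q = ln(x) + ln(y).
So the two sides agree for all real values of x and y for which both sides are defined.

Conclusion: Yes, this is an identity.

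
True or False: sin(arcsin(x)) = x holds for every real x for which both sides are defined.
True.

Claim: sin(arcsin(x)) = x.
Reasoning: For -1 ≤ x ≤ 1 (where arcsin is defined), arcsin(x) is by definition an angle whose sine equals x. Taking the sine of that angle returns x. (Note the other order, arcsin(sin x) = x, is NOT an identity.)
So the two sides agree for every real x for which both sides are defined.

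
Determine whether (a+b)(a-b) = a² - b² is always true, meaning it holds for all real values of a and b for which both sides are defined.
Yes, this is an identity.

Claim: (a+b)(a-b) = a² - b².
Reasoning: Expand: (a+b)(a-b) = a² - ab + ba - b² = a² - b² (the cross terms cancel).
So the two sides agree for all real values of a and b for which both sides are defined.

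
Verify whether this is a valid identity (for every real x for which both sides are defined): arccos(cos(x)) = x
No, this is NOT an identity.

Claim: arccos(cos(x)) = x.
Test a specific point where both sides are defined: x = -π/2.
LHS = arccos(cos(x)) ≈ 1.5708
RHS = x ≈ -1.5708
Since 1.5708 ≠ -1.5708, the equation fails at this point, so it cannot hold for every real x for which both sides are defined.
arccos only returns values in [0, π], so arccos(cos(x)) = x holds only for x in that interval, not for all real x.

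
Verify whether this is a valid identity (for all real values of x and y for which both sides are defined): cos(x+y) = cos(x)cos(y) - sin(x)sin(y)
Claim: cos(x+y) = cos(x)cos(y) - sin(x)sin(y).
Reasoning: By Euler's formula e^(i(x+y)) = e^(ix)·e^(iy) = (cos x + i·sin x)(cos y + i·sin y). The real part of the left side is cos(x+y); the real part of the product is cos(x)cos(y) - sin(x)sin(y) (since i·i = -1).
So the two sides agree for all real values of x and y for which both sides are defined.

Conclusion: Yes, this is an identity.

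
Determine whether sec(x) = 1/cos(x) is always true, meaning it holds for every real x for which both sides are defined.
Claim: sec(x) = 1/cos(x).
Reasoning: sec(x) is by definition the reciprocal of cos(x), wherever cos(x) ≠ 0.
So the two sides agree for every real x for which both sides are defined.

Conclusion: Yes, this is an identity.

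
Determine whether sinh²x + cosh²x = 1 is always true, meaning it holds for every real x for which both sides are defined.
Claim: sinh²x + cosh²x = 1.
Test a specific point where both sides are defined: x = -3.
LHS = sinh²x + cosh²x ≈ 201.7156
RHS = 1 ≈ 1.0000
Since 201.7156 ≠ 1.0000, the equation fails at this point, so it cannot hold for every real x for which both sides are defined.
The correct hyperbolic identity is cosh²x - sinh²x = 1 (a difference); the sum sinh²x + cosh²x equals cosh(2x).

Conclusion: No, this is NOT an identity.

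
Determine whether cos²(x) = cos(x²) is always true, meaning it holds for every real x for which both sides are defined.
Claim: cos²(x) = cos(x²).
Test a specific point where both sides are defined: x = π/3.
LHS = cos²(x) ≈ 0.2500
RHS = cos(x²) ≈ 0.4566
Since 0.2500 ≠ 0.4566, the equation fails at this point, so it cannot hold for every real x for which both sides are defined.
cos²(x) means (cos x)², squaring the output; cos(x²) squares the input. These are different functions.

Conclusion: No, this is NOT an identity.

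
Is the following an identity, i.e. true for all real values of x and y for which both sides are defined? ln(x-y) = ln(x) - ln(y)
Claim: ln(x-y) = ln(x) - ln(y).
Test a specific point where both sides are defined: x = 5, y = 4.
LHS = ln(x-y) ≈ 0.0000
RHS = ln(x) - ln(y) ≈ 0.2231
Since 0.0000 ≠ 0.2231, the equation fails at this point, so it cannot hold for all real values of x and y for which both sides are defined.
ln(x) - ln(y) = ln(x/y), not ln(x-y).

Conclusion: No, this is NOT an identity.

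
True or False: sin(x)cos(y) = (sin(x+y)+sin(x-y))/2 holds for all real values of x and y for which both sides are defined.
True.

Claim: sin(x)cos(y) = (sin(x+y)+sin(x-y))/2.
Reasoning: sin(x+y) = sin(x)cos(y) + cos(x)sin(y) and sin(x-y) = sin(x)cos(y) - cos(x)sin(y). Adding, sin(x+y) + sin(x-y) = 2sin(x)cos(y); divide by 2.
So the two sides agree for all real values of x and y for which both sides are defined.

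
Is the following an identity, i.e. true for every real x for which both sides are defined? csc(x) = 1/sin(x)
Yes, this is an identity.

Claim: csc(x) = 1/sin(x).
Reasoning: csc(x) is by definition the reciprocal of sin(x), wherever sin(x) ≠ 0.
So the two sides agree for every real x for which both sides are defined.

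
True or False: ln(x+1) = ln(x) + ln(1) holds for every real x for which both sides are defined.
Claim: ln(x+1) = ln(x) + ln(1).
Test a specific point where both sides are defined: x = 2.
LHS = ln(x+1) ≈ 1.0986
RHS = ln(x) + ln(1) ≈ 0.6931
Since 1.0986 ≠ 0.6931, the equation fails at this point, so it cannot hold for every real x for which both sides are defined.
ln(1) = 0, so the right side is just ln(x), which differs from ln(x+1).

Conclusion: False.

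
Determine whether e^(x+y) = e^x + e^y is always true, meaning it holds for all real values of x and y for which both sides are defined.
No, this is NOT an identity.

Claim: e^(x+y) = e^x + e^y.
Test a specific point where both sides are defined: x = 4, y = 3.
LHS = e^(x+y) ≈ 1096.6332
RHS = e^x + e^y ≈ 74.6837
Since 1096.6332 ≠ 74.6837, the equation fails at this point, so it cannot hold for all real values of x and y for which both sides are defined.
The correct rule is e^(x+y) = e^x · e^y (a product, not a sum).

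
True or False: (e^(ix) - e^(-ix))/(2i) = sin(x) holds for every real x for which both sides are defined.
Claim: (e^(ix) - e^(-ix))/(2i) = sin(x).
Reasoning: By Euler's formula e^(ix) = cos(x) + i·sin(x) and e^(-ix) = cos(x) - i·sin(x). Subtracting cancels the cosine terms: e^(ix) - e^(-ix) = 2i·sin(x); divide by 2i.
So the two sides agree for every real x for which both sides are defined.

Conclusion: True.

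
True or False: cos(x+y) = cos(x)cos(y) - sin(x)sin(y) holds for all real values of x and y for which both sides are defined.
Claim: cos(x+y) = cos(x)cos(y) - sin(x)sin(y).
Reasoning: By Euler's formula e^(i(x+y)) = e^(ix)·e^(iy) = (cos x + i·sin x)(cos y + i·sin y). The real part of the left side is cos(x+y); the real part of the product is cos(x)cos(y) - sin(x)sin(y) (since i·i = -1).
So the two sides agree for all real values of x and y for which both sides are defined.

Conclusion: True.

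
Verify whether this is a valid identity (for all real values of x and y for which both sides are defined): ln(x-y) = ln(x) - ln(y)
No, this is NOT an identity.

Claim: ln(x-y) = ln(x) - ln(y).
Test a specific point where both sides are defined: x = 5, y = 3.
LHS = ln(x-y) ≈ 0.6931
RHS = ln(x) - ln(y) ≈ 0.5108
Since 0.6931 ≠ 0.5108, the equation fails at this point, so it cannot hold for all real values of x and y for which both sides are defined.
ln(x) - ln(y) = ln(x/y), not ln(x-y).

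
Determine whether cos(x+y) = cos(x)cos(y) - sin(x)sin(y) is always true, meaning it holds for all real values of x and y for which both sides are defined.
Claim: cos(x+y) = cos(x)cos(y) - sin(x)sin(y).
Reasoning: By Euler's formula e^(i(x+y)) = e^(ix)·e^(iy) = (cos x + i·sin x)(cos y + i·sin y). The real part of the left side is cos(x+y); the real part of the product is cos(x)cos(y) - sin(x)sin(y) (since i·i = -1).
So the two sides agree for all real values of x and y for which both sides are defined.

Conclusion: Yes, this is an identity.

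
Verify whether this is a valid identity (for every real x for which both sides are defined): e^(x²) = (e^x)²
Claim: e^(x²) = (e^x)².
Test a specific point where both sides are defined: x = 3.
LHS = e^(x²) ≈ 8103.0839
RHS = (e^x)² ≈ 403.4288
Since 8103.0839 ≠ 403.4288, the equation fails at this point, so it cannot hold for every real x for which both sides are defined.
(e^x)² = e^(2x), and 2x ≠ x² in general.

Conclusion: No, this is NOT an identity.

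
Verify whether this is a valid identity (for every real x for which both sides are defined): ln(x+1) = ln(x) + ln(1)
Claim: ln(x+1) = ln(x) + ln(1).
Test a specific point where both sides are defined: x = 4.
LHS = ln(x+1) ≈ 1.6094
RHS = ln(x) + ln(1) ≈ 1.3863
Since 1.6094 ≠ 1.3863, the equation fails at this point, so it cannot hold for every real x for which both sides are defined.
ln(1) = 0, so the right side is just ln(x), which differs from ln(x+1).

Conclusion: No, this is NOT an identity.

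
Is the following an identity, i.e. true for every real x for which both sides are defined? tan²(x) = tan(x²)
No, this is NOT an identity.

Claim: tan²(x) = tan(x²).
Test a specific point where both sides are defined: x = -π/4.
LHS = tan²(x) ≈ 1.0000
RHS = tan(x²) ≈ 0.7092
Since 1.0000 ≠ 0.7092, the equation fails at this point, so it cannot hold for every real x for which both sides are defined.
tan²(x) means (tan x)², squaring the output; tan(x²) squares the input. These are different functions.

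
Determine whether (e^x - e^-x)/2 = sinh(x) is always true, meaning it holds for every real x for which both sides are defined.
Yes, this is an identity.

Claim: (e^x - e^-x)/2 = sinh(x).
Reasoning: This is exactly the definition of the hyperbolic sine: sinh(x) := (e^x - e^-x)/2.
So the two sides agree for every real x for which both sides are defined.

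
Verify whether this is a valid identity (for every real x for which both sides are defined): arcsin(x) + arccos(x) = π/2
Claim: arcsin(x) + arccos(x) = π/2.
Reasoning: Both sides are defined for -1 ≤ x ≤ 1. Let θ = arcsin(x), so sin θ = x and θ ∈ [-π/2, π/2]. Then cos(π/2 - θ) = sin θ = x and π/2 - θ ∈ [0, π], which is exactly the range of arccos, so arccos(x) = π/2 - θ. Adding: arcsin(x) + arccos(x) = θ + (π/2 - θ) = π/2.
So the two sides agree for every real x for which both sides are defined.

Conclusion: Yes, this is an identity.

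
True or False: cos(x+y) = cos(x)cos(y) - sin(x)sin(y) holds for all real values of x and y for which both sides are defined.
Claim: cos(x+y) = cos(x)cos(y) - sin(x)sin(y).
Reasoning: By Euler's formula e^(i(x+y)) = e^(ix)·e^(iy) = (cos x + i·sin x)(cos y + i·sin y). The real part of the left side is cos(x+y); the real part of the product is cos(x)cos(y) - sin(x)sin(y) (since i·i = -1).
So the two sides agree for all real values of x and y for which both sides are defined.

Conclusion: True.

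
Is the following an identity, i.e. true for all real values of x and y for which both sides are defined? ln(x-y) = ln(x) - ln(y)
Claim: ln(x-y) = ln(x) - ln(y).
Test a specific point where both sides are defined: x = 4, y = 3/2.
LHS = ln(x-y) ≈ 0.9163
RHS = ln(x) - ln(y) ≈ 0.9808
Since 0.9163 ≠ 0.9808, the equation fails at this point, so it cannot hold for all real values of x and y for which both sides are defined.
ln(x) - ln(y) = ln(x/y), not ln(x-y).

Conclusion: No, this is NOT an identity.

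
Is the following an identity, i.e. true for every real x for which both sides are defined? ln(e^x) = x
Claim: ln(e^x) = x.
Reasoning: ln is the inverse of the exponential: ln(e^x) asks for the exponent p with e^p = e^x, and since e^p is one-to-one that exponent is p = x.
So the two sides agree for every real x for which both sides are defined.

Conclusion: Yes, this is an identity.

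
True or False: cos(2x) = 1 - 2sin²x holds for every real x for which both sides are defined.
True.

Claim: cos(2x) = 1 - 2sin²x.
Reasoning: cos(2x) = cos²x - sin²x. Replace cos²x by 1 - sin²x: (1 - sin²x) - sin²x = 1 - 2sin²x.
So the two sides agree for every real x for which both sides are defined.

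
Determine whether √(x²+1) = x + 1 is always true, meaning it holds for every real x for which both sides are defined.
Claim: √(x²+1) = x + 1.
Test a specific point where both sides are defined: x = 3.
LHS = √(x²+1) ≈ 3.1623
RHS = x + 1 ≈ 4.0000
Since 3.1623 ≠ 4.0000, the equation fails at this point, so it cannot hold for every real x for which both sides are defined.
(x+1)² = x² + 2x + 1 ≠ x² + 1 unless x = 0.

Conclusion: No, this is NOT an identity.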